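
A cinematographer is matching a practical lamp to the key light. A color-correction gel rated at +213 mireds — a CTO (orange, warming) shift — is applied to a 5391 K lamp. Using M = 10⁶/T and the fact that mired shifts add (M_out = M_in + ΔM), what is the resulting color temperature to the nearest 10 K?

M_in = 10⁶/5391 = 185.49 mireds.
M_out = 185.49 + (+213) = 398.49 mireds.
T_out = 10⁶/398.49 = 2509.4 K → 2510 K.

2510 K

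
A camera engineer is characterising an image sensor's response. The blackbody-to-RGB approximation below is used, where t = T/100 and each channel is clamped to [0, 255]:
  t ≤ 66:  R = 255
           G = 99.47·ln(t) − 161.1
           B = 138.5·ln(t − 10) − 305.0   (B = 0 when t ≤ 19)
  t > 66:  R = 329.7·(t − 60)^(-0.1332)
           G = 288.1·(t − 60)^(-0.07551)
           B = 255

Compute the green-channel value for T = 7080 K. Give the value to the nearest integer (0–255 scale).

t = 7080/100 = 70.8; the t > 66 branch applies.
G = 288.1·(70.8 − 60)^(-0.07551) = 288.1·10.8^(-0.07551) = 288.1·0.83554 = 240.718.
Rounded: 241.

241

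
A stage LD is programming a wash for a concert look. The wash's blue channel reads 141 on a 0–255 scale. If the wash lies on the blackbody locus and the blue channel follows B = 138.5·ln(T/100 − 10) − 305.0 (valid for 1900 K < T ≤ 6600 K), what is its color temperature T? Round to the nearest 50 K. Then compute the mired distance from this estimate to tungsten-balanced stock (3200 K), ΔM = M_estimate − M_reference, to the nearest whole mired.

ln(t − 10) = (141 + 305.0) / 138.5 = 3.2202.
t − 10 = e^3.2202 = 25.034, so t = 35.034.
T = 100·t = 3503 K → 3500 K to the nearest 50 K.
M_estimate = 10⁶/3500 = 285.71; M_reference = 10⁶/3200 = 312.50.
ΔM = 285.71 − 312.50 = -26.79 → -27 mireds.

-27 mireds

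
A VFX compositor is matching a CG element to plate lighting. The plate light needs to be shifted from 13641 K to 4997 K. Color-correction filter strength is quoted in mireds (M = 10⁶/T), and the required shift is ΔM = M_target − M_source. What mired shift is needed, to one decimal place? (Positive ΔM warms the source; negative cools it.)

M_source = 10⁶/13641 = 73.308; M_target = 10⁶/4997 = 200.120.
ΔM = 200.120 − 73.308 = 126.812 → +126.8 mireds, a warming shift.

+126.8 mireds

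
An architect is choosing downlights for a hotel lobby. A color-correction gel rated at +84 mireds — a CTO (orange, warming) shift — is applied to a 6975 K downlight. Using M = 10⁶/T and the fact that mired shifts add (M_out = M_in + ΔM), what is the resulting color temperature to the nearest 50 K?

4400 K

M_in = 10⁶/6975 = 143.37 mireds.
M_out = 143.37 + (+84) = 227.37 mireds.
T_out = 10⁶/227.37 = 4398.1 K → 4400 K.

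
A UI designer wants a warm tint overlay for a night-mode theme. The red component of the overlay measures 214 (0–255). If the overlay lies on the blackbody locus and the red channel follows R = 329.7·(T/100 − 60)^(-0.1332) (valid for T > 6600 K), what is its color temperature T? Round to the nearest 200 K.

(t − 60)^(-0.1332) = 214/329.7 = 0.64907.
t − 60 = 0.64907^(1/-0.1332) = 0.64907^(-7.508) = 25.657, so t = 85.657.
T = 100·t = 8566 K → 8600 K to the nearest 200 K.

8600 K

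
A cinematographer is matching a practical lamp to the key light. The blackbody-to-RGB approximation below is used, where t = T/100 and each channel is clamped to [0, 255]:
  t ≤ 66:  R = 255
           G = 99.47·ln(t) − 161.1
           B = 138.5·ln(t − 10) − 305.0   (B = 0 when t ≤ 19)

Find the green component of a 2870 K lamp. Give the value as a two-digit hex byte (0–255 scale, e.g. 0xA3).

0xAD

t = 2870/100 = 28.7; the t ≤ 66 branch applies.
G = 99.47·ln 28.7 − 161.1 = 99.47·3.3569 − 161.1 = 172.811.
Rounded: 173; in hex, 0xAD.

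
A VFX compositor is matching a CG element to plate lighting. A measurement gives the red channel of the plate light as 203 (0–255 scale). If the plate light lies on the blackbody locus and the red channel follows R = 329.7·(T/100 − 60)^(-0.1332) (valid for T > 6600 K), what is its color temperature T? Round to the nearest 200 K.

9800 K

(t − 60)^(-0.1332) = 203/329.7 = 0.61571.
t − 60 = 0.61571^(1/-0.1332) = 0.61571^(-7.508) = 38.129, so t = 98.129.
T = 100·t = 9813 K → 9800 K to the nearest 200 K.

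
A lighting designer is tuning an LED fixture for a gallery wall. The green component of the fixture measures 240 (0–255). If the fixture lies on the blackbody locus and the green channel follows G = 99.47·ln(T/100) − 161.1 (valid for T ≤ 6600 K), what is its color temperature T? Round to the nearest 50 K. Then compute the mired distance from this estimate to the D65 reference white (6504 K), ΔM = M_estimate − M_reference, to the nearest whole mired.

+23 mireds

ln t = (240 + 161.1) / 99.47 = 4.0324.
t = e^4.0324 = 56.394.
T = 100·t = 5639 K → 5650 K to the nearest 50 K.
M_estimate = 10⁶/5650 = 176.99; M_reference = 10⁶/6504 = 153.75.
ΔM = 176.99 − 153.75 = 23.24 → +23 mireds.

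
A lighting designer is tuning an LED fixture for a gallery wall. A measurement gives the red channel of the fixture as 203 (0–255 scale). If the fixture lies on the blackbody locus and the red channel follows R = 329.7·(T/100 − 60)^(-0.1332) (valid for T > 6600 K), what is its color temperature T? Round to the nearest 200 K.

(t − 60)^(-0.1332) = 203/329.7 = 0.61571.
t − 60 = 0.61571^(1/-0.1332) = 0.61571^(-7.508) = 38.129, so t = 98.129.
T = 100·t = 9813 K → 9800 K to the nearest 200 K.

9800 K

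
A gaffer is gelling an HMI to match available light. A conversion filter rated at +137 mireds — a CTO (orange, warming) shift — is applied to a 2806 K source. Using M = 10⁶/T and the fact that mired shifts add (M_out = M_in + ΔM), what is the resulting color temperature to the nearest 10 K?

2030 K

M_in = 10⁶/2806 = 356.38 mireds.
M_out = 356.38 + (+137) = 493.38 mireds.
T_out = 10⁶/493.38 = 2026.8 K → 2030 K.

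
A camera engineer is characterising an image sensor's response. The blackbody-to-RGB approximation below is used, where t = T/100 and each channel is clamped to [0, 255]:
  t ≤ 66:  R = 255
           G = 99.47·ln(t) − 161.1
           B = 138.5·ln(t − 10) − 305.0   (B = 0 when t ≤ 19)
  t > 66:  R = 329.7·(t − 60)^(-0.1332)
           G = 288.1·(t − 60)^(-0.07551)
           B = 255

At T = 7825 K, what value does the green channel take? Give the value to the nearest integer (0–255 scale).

231

t = 7825/100 = 78.25; the t > 66 branch applies.
G = 288.1·(78.25 − 60)^(-0.07551) = 288.1·18.25^(-0.07551) = 288.1·0.80309 = 231.369.
Rounded: 231.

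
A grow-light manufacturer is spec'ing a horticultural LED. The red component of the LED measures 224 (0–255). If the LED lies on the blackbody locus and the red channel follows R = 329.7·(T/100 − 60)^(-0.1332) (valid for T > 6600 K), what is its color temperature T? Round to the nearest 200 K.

(t − 60)^(-0.1332) = 224/329.7 = 0.67941.
t − 60 = 0.67941^(1/-0.1332) = 0.67941^(-7.508) = 18.209, so t = 78.209.
T = 100·t = 7821 K → 7800 K to the nearest 200 K.

7800 K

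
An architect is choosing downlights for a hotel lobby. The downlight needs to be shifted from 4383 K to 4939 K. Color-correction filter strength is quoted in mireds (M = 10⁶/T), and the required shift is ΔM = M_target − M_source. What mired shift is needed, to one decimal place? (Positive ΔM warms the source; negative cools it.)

-25.7 mireds

M_source = 10⁶/4383 = 228.154; M_target = 10⁶/4939 = 202.470.
ΔM = 202.470 − 228.154 = -25.684 → -25.7 mireds, a cooling shift.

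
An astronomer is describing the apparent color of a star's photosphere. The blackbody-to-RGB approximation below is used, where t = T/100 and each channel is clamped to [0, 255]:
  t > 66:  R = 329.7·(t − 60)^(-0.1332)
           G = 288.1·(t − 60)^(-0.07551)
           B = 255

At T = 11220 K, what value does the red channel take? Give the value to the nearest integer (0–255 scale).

t = 11220/100 = 112.2; the t > 66 branch applies.
R = 329.7·(112.2 − 60)^(-0.1332) = 329.7·52.2^(-0.1332) = 329.7·0.59048 = 194.682.
Rounded: 195.

195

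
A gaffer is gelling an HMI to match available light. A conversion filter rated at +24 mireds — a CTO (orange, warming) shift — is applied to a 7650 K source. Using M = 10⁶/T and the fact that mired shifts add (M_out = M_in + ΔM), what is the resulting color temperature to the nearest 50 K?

6450 K

M_in = 10⁶/7650 = 130.72 mireds.
M_out = 130.72 + (+24) = 154.72 mireds.
T_out = 10⁶/154.72 = 6463.3 K → 6450 K.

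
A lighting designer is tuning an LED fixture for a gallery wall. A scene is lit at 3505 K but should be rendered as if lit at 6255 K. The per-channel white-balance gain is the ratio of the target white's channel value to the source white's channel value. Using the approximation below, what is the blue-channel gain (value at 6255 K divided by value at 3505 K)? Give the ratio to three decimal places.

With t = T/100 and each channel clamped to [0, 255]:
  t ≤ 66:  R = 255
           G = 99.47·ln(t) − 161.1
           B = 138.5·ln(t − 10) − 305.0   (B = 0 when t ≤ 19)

At 3505 K (t = 35.05):
  B = 138.5·ln(35.05 − 10) − 305.0 = 138.5·ln 25.05 − 305.0 = 138.5·3.2209 − 305.0 = 141.091.
At 6255 K (t = 62.55):
  B = 138.5·ln(62.55 − 10) − 305.0 = 138.5·ln 52.55 − 305.0 = 138.5·3.9618 − 305.0 = 243.704.
Gain = 243.704 / 141.091 = 1.7273 → 1.727.

1.727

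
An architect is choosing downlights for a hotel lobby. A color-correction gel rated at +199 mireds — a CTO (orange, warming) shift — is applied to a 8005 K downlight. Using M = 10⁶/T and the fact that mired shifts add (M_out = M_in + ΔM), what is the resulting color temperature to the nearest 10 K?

M_in = 10⁶/8005 = 124.92 mireds.
M_out = 124.92 + (+199) = 323.92 mireds.
T_out = 10⁶/323.92 = 3087.2 K → 3090 K.

3090 K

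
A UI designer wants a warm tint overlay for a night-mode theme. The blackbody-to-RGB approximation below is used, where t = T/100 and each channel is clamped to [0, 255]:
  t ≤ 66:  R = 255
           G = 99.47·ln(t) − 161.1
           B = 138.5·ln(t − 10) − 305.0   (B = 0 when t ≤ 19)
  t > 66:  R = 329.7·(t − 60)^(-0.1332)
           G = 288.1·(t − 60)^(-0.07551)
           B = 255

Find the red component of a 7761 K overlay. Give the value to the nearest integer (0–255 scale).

t = 7761/100 = 77.61; the t > 66 branch applies.
R = 329.7·(77.61 − 60)^(-0.1332) = 329.7·17.61^(-0.1332) = 329.7·0.68244 = 225.001.
Rounded: 225.

225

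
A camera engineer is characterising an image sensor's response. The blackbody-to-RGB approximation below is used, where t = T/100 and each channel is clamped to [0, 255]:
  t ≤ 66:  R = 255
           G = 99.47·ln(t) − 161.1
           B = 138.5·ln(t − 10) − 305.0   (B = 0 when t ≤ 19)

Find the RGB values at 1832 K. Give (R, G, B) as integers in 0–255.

(255, 128, 0)

t = 1832/100 = 18.32; the t ≤ 66 branch applies.
R = 255 by definition for t ≤ 66.
G = 99.47·ln 18.32 − 161.1 = 99.47·2.9080 − 161.1 = 128.158.
t = 18.32 ≤ 19, so B = 0.
Rounded: (255, 128, 0).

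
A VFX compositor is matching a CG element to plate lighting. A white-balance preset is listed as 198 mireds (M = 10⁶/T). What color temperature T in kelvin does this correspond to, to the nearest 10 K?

5050 K

T = 10⁶ / 198 = 5050.51 K → 5050 K.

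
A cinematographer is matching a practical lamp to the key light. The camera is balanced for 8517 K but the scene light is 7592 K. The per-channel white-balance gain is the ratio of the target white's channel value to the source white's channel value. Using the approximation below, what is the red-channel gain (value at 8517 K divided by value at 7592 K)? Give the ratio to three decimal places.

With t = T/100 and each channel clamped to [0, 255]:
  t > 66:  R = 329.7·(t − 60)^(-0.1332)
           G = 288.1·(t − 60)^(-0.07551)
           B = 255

At 7592 K (t = 75.92):
  R = 329.7·(75.92 − 60)^(-0.1332) = 329.7·15.92^(-0.1332) = 329.7·0.69167 = 228.045.
At 8517 K (t = 85.17):
  R = 329.7·(85.17 − 60)^(-0.1332) = 329.7·25.17^(-0.1332) = 329.7·0.65073 = 214.546.
Gain = 214.546 / 228.045 = 0.9408 → 0.941.

0.941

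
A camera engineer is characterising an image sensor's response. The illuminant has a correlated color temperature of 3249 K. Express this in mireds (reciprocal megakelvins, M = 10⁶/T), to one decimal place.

307.8 mireds

M = 10⁶ / 3249 = 307.787 → 307.8 mireds.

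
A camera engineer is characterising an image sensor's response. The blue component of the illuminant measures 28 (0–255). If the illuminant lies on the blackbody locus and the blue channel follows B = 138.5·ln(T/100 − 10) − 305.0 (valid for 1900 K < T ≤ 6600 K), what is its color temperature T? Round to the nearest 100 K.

ln(t − 10) = (28 + 305.0) / 138.5 = 2.4043.
t − 10 = e^2.4043 = 11.071, so t = 21.071.
T = 100·t = 2107 K → 2100 K to the nearest 100 K.

2100 K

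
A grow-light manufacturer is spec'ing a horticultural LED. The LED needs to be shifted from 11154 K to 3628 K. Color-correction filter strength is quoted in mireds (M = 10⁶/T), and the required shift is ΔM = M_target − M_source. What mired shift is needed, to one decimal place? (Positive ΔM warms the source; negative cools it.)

+186.0 mireds

M_source = 10⁶/11154 = 89.654; M_target = 10⁶/3628 = 275.634.
ΔM = 275.634 − 89.654 = 185.980 → +186.0 mireds, a warming shift.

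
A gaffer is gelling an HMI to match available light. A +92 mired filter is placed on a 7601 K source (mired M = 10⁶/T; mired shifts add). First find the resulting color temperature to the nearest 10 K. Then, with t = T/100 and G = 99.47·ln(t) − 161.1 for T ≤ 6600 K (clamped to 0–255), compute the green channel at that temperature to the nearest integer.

M_in = 10⁶/7601 = 131.56; M_out = 131.56 + (+92) = 223.56.
T_out = 10⁶/223.56 = 4473.0 K → 4470 K; t = 44.7.
G = 99.47·ln 44.7 − 161.1 = 99.47·3.8000 − 161.1 = 216.883.
Rounded: 217.

217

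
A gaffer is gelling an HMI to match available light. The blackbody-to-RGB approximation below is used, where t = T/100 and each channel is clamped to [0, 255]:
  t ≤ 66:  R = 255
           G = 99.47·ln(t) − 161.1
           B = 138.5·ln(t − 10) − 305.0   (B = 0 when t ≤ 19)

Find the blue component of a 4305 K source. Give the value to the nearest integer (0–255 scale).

t = 4305/100 = 43.05; the t ≤ 66 branch applies.
B = 138.5·ln(43.05 − 10) − 305.0 = 138.5·ln 33.05 − 305.0 = 138.5·3.4980 − 305.0 = 179.476.
Rounded: 179.

179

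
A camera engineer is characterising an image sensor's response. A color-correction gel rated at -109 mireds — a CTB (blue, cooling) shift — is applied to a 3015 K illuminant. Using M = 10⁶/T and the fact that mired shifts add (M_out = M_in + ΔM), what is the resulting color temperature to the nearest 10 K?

4490 K

M_in = 10⁶/3015 = 331.67 mireds.
M_out = 331.67 + (-109) = 222.67 mireds.
T_out = 10⁶/222.67 = 4490.9 K → 4490 K.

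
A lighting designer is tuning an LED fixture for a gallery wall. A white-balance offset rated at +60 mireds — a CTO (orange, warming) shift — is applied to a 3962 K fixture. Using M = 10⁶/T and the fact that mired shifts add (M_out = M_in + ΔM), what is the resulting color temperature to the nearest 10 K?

3200 K

M_in = 10⁶/3962 = 252.40 mireds.
M_out = 252.40 + (+60) = 312.40 mireds.
T_out = 10⁶/312.40 = 3201.0 K → 3200 K.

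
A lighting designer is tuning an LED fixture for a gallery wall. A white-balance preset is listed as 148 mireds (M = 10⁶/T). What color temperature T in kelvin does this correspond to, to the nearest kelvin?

6757 K

T = 10⁶ / 148 = 6756.76 K → 6757 K.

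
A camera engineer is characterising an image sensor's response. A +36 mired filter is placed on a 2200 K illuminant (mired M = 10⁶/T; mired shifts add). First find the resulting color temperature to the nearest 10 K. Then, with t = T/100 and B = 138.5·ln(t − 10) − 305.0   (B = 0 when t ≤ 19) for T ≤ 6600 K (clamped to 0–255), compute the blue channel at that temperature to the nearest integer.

M_in = 10⁶/2200 = 454.55; M_out = 454.55 + (+36) = 490.55.
T_out = 10⁶/490.55 = 2038.5 K → 2040 K; t = 20.4.
B = 138.5·ln(20.4 − 10) − 305.0 = 138.5·ln 10.4 − 305.0 = 138.5·2.3418 − 305.0 = 19.340.
Rounded: 19.

19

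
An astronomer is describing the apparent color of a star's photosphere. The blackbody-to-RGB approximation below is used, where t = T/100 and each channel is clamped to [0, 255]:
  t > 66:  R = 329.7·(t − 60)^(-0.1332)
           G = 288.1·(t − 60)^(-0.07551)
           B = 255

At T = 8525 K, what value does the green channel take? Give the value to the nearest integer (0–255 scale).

226

t = 8525/100 = 85.25; the t > 66 branch applies.
G = 288.1·(85.25 − 60)^(-0.07551) = 288.1·25.25^(-0.07551) = 288.1·0.78364 = 225.766.
Rounded: 226.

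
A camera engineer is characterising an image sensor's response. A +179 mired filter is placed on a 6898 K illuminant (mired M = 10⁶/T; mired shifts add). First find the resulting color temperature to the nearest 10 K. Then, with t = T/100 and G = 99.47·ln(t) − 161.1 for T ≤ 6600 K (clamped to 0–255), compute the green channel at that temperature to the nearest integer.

M_in = 10⁶/6898 = 144.97; M_out = 144.97 + (+179) = 323.97.
T_out = 10⁶/323.97 = 3086.7 K → 3090 K; t = 30.9.
G = 99.47·ln 30.9 − 161.1 = 99.47·3.4308 − 161.1 = 180.157.
Rounded: 180.

180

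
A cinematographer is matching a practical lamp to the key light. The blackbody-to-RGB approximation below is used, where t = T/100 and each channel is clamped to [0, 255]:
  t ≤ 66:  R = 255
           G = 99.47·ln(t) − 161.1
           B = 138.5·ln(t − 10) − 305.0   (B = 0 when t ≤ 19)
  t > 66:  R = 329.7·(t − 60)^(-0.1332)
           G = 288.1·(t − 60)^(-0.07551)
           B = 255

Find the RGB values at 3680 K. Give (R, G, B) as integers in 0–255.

t = 3680/100 = 36.8; the t ≤ 66 branch applies.
R = 255 by definition for t ≤ 66.
G = 99.47·ln 36.8 − 161.1 = 99.47·3.6055 − 161.1 = 197.539.
B = 138.5·ln(36.8 − 10) − 305.0 = 138.5·ln 26.8 − 305.0 = 138.5·3.2884 − 305.0 = 150.444.
Rounded: (255, 198, 150).

(255, 198, 150)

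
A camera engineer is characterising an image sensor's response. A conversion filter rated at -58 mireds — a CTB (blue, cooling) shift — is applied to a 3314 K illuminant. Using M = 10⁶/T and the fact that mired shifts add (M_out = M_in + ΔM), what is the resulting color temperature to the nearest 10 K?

M_in = 10⁶/3314 = 301.75 mireds.
M_out = 301.75 + (-58) = 243.75 mireds.
T_out = 10⁶/243.75 = 4102.6 K → 4100 K.

4100 K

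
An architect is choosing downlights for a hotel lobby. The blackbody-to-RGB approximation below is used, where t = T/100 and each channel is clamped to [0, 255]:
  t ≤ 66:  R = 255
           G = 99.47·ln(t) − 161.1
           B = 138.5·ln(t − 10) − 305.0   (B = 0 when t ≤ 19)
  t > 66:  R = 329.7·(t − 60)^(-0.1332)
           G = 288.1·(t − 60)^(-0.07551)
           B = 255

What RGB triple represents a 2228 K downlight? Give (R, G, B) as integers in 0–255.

t = 2228/100 = 22.28; the t ≤ 66 branch applies.
R = 255 by definition for t ≤ 66.
G = 99.47·ln 22.28 − 161.1 = 99.47·3.1037 − 161.1 = 147.624.
B = 138.5·ln(22.28 − 10) − 305.0 = 138.5·ln 12.28 − 305.0 = 138.5·2.5080 − 305.0 = 42.354.
Rounded: (255, 148, 42).

(255, 148, 42)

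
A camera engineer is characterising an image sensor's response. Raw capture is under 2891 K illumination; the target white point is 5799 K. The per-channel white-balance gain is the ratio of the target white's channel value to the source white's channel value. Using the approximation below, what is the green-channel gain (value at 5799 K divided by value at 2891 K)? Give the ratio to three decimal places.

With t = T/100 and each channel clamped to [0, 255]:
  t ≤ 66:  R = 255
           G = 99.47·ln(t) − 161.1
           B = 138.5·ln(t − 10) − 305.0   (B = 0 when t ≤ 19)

At 2891 K (t = 28.91):
  G = 99.47·ln 28.91 − 161.1 = 99.47·3.3642 − 161.1 = 173.536.
At 5799 K (t = 57.99):
  G = 99.47·ln 57.99 − 161.1 = 99.47·4.0603 − 161.1 = 242.775.
Gain = 242.775 / 173.536 = 1.3990 → 1.399.

1.399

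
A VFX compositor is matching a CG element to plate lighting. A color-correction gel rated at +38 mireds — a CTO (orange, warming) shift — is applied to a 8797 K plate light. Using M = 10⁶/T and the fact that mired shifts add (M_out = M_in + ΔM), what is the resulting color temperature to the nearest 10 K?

M_in = 10⁶/8797 = 113.68 mireds.
M_out = 113.68 + (+38) = 151.68 mireds.
T_out = 10⁶/151.68 = 6593.0 K → 6590 K.

6590 K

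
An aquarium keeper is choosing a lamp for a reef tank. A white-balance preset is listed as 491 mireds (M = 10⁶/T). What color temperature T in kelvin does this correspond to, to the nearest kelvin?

2037 K

T = 10⁶ / 491 = 2036.66 K → 2037 K.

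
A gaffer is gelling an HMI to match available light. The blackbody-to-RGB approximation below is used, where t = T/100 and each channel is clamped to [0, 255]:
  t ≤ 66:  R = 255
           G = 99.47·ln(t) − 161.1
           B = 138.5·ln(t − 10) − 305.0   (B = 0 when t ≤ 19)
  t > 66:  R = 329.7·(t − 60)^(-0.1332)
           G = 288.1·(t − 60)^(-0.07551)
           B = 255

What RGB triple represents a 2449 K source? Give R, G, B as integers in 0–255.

R=255, G=157, B=65

t = 2449/100 = 24.49; the t ≤ 66 branch applies.
R = 255 by definition for t ≤ 66.
G = 99.47·ln 24.49 − 161.1 = 99.47·3.1983 − 161.1 = 157.031.
B = 138.5·ln(24.49 − 10) − 305.0 = 138.5·ln 14.49 − 305.0 = 138.5·2.6735 − 305.0 = 65.274.
Rounded: (255, 157, 65).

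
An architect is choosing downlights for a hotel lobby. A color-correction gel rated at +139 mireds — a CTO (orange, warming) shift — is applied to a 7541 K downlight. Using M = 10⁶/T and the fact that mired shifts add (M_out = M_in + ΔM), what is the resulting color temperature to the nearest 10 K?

3680 K

M_in = 10⁶/7541 = 132.61 mireds.
M_out = 132.61 + (+139) = 271.61 mireds.
T_out = 10⁶/271.61 = 3681.8 K → 3680 K.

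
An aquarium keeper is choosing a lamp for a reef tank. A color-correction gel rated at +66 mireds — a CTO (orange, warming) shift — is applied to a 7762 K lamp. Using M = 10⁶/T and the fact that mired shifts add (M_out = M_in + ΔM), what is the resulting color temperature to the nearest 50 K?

M_in = 10⁶/7762 = 128.83 mireds.
M_out = 128.83 + (+66) = 194.83 mireds.
T_out = 10⁶/194.83 = 5132.6 K → 5150 K.

5150 K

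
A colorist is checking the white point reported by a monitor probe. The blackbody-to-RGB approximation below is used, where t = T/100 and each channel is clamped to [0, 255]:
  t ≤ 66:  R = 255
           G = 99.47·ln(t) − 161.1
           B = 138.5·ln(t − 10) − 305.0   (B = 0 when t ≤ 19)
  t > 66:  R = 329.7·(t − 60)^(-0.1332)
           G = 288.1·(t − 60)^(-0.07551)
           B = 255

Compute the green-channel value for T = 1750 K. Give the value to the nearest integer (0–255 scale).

124

t = 1750/100 = 17.5; the t ≤ 66 branch applies.
G = 99.47·ln 17.5 − 161.1 = 99.47·2.8622 − 161.1 = 123.603.
Rounded: 124.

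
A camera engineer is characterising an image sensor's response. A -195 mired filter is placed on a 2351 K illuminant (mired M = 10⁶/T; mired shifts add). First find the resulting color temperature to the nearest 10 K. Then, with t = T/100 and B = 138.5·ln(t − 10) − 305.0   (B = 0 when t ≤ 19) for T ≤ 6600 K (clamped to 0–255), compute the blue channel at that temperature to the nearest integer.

181

M_in = 10⁶/2351 = 425.35; M_out = 425.35 + (-195) = 230.35.
T_out = 10⁶/230.35 = 4341.2 K → 4340 K; t = 43.4.
B = 138.5·ln(43.4 − 10) − 305.0 = 138.5·ln 33.4 − 305.0 = 138.5·3.5086 − 305.0 = 180.935.
Rounded: 181.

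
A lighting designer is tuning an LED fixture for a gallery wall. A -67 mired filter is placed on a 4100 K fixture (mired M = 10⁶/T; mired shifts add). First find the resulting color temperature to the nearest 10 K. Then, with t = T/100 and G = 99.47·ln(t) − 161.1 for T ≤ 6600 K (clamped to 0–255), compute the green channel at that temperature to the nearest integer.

240

M_in = 10⁶/4100 = 243.90; M_out = 243.90 + (-67) = 176.90.
T_out = 10⁶/176.90 = 5652.8 K → 5650 K; t = 56.5.
G = 99.47·ln 56.5 − 161.1 = 99.47·4.0342 − 161.1 = 240.186.
Rounded: 240.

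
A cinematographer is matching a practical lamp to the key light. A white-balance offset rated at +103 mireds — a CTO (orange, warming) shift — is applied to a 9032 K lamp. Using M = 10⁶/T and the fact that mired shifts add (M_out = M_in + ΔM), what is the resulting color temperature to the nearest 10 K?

M_in = 10⁶/9032 = 110.72 mireds.
M_out = 110.72 + (+103) = 213.72 mireds.
T_out = 10⁶/213.72 = 4679.1 K → 4680 K.

4680 K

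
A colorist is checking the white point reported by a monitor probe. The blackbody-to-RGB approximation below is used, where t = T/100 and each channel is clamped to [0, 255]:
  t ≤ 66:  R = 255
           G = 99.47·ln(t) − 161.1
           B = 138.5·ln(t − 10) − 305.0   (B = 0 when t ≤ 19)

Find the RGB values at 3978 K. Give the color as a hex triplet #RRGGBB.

#FFCDA5

t = 3978/100 = 39.78; the t ≤ 66 branch applies.
R = 255 by definition for t ≤ 66.
G = 99.47·ln 39.78 − 161.1 = 99.47·3.6834 − 161.1 = 205.284.
B = 138.5·ln(39.78 − 10) − 305.0 = 138.5·ln 29.78 − 305.0 = 138.5·3.3938 − 305.0 = 165.046.
Rounded: (255, 205, 165).
In hex: #FFCDA5.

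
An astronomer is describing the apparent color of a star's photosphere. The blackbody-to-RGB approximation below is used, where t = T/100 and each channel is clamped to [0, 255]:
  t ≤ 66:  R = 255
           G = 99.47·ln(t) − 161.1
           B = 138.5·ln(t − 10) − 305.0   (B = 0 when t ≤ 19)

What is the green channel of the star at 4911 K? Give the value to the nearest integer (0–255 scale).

t = 4911/100 = 49.11; the t ≤ 66 branch applies.
G = 99.47·ln 49.11 − 161.1 = 99.47·3.8941 − 161.1 = 226.242.
Rounded: 226.

226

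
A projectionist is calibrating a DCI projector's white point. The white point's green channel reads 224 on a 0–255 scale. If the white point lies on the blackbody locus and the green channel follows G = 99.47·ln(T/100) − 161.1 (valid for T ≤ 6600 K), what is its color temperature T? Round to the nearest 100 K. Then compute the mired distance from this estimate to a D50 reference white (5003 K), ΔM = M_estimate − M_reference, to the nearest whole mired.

+8 mireds

ln t = (224 + 161.1) / 99.47 = 3.8715.
t = e^3.8715 = 48.015.
T = 100·t = 4802 K → 4800 K to the nearest 100 K.
M_estimate = 10⁶/4800 = 208.33; M_reference = 10⁶/5003 = 199.88.
ΔM = 208.33 − 199.88 = 8.45 → +8 mireds.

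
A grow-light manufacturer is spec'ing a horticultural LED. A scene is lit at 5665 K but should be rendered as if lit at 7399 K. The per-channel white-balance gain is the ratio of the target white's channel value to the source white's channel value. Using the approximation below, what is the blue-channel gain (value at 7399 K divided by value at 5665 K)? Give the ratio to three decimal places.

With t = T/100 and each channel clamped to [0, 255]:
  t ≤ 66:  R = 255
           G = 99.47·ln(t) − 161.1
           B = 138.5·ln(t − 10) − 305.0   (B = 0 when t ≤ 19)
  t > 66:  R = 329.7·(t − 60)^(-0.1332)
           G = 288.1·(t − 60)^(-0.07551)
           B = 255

1.122

At 5665 K (t = 56.65):
  B = 138.5·ln(56.65 − 10) − 305.0 = 138.5·ln 46.65 − 305.0 = 138.5·3.8427 − 305.0 = 227.210.
At 7399 K (t = 73.99):
  B = 255 by definition for t > 66.
Gain = 255.000 / 227.210 = 1.1223 → 1.122.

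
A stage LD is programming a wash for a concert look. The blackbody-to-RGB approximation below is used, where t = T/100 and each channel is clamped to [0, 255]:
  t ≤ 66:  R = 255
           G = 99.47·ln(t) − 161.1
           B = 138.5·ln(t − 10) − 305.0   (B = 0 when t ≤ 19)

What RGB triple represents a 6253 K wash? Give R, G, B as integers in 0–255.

R=255, G=250, B=244

t = 6253/100 = 62.53; the t ≤ 66 branch applies.
R = 255 by definition for t ≤ 66.
G = 99.47·ln 62.53 − 161.1 = 99.47·4.1356 − 161.1 = 250.273.
B = 138.5·ln(62.53 − 10) − 305.0 = 138.5·ln 52.53 − 305.0 = 138.5·3.9614 − 305.0 = 243.652.
Rounded: (255, 250, 244).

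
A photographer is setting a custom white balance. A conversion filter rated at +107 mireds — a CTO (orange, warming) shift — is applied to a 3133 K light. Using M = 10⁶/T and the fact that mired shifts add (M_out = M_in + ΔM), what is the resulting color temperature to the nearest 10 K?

2350 K

M_in = 10⁶/3133 = 319.18 mireds.
M_out = 319.18 + (+107) = 426.18 mireds.
T_out = 10⁶/426.18 = 2346.4 K → 2350 K.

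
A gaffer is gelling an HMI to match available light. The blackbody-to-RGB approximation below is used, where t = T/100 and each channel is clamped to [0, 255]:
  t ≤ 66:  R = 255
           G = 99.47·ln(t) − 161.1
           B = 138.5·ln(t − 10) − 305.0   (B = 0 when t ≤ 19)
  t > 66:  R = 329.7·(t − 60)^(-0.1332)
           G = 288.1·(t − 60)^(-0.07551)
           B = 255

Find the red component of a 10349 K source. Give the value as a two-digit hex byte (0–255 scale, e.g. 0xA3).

0xC7

t = 10349/100 = 103.49; the t > 66 branch applies.
R = 329.7·(103.49 − 60)^(-0.1332) = 329.7·43.49^(-0.1332) = 329.7·0.60502 = 199.474.
Rounded: 199; in hex, 0xC7.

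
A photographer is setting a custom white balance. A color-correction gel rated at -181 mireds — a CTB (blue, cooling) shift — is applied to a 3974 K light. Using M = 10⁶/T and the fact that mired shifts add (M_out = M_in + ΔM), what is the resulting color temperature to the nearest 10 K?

M_in = 10⁶/3974 = 251.64 mireds.
M_out = 251.64 + (-181) = 70.64 mireds.
T_out = 10⁶/70.64 = 14157.2 K → 14160 K.

14160 K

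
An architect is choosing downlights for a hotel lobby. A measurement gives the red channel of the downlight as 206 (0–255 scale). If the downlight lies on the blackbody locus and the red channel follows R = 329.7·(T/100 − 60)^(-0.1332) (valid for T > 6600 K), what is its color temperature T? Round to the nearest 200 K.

(t − 60)^(-0.1332) = 206/329.7 = 0.62481.
t − 60 = 0.62481^(1/-0.1332) = 0.62481^(-7.508) = 34.152, so t = 94.152.
T = 100·t = 9415 K → 9400 K to the nearest 200 K.

9400 K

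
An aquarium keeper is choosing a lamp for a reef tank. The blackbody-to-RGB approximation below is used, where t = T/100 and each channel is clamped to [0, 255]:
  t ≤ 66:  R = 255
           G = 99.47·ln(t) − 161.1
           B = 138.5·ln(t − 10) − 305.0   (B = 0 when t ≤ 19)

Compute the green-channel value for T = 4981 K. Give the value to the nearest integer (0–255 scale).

t = 4981/100 = 49.81; the t ≤ 66 branch applies.
G = 99.47·ln 49.81 − 161.1 = 99.47·3.9082 − 161.1 = 227.650.
Rounded: 228.

228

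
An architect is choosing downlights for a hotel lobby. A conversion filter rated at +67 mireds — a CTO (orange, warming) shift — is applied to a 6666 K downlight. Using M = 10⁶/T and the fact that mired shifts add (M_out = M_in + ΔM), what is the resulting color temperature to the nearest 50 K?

4600 K

M_in = 10⁶/6666 = 150.02 mireds.
M_out = 150.02 + (+67) = 217.02 mireds.
T_out = 10⁶/217.02 = 4608.0 K → 4600 K.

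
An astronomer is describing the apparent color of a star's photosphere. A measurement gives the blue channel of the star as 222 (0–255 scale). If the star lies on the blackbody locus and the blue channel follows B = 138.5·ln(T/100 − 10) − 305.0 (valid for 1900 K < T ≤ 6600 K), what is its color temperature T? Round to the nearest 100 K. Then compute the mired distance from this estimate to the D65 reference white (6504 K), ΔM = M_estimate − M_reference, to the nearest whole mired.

+28 mireds

ln(t − 10) = (222 + 305.0) / 138.5 = 3.8051.
t − 10 = e^3.8051 = 44.928, so t = 54.928.
T = 100·t = 5493 K → 5500 K to the nearest 100 K.
M_estimate = 10⁶/5500 = 181.82; M_reference = 10⁶/6504 = 153.75.
ΔM = 181.82 − 153.75 = 28.07 → +28 mireds.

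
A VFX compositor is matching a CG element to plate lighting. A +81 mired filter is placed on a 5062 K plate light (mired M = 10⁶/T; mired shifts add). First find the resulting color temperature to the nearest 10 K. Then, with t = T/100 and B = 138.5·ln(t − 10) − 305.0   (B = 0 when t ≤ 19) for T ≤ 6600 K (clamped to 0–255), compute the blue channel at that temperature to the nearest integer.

146

M_in = 10⁶/5062 = 197.55; M_out = 197.55 + (+81) = 278.55.
T_out = 10⁶/278.55 = 3590.0 K → 3590 K; t = 35.9.
B = 138.5·ln(35.9 − 10) − 305.0 = 138.5·ln 25.9 − 305.0 = 138.5·3.2542 − 305.0 = 145.713.
Rounded: 146.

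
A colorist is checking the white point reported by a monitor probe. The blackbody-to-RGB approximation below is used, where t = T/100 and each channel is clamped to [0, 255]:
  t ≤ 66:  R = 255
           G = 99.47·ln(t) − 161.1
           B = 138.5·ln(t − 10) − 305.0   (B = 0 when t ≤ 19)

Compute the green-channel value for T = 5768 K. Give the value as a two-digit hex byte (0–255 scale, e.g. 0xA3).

t = 5768/100 = 57.68; the t ≤ 66 branch applies.
G = 99.47·ln 57.68 − 161.1 = 99.47·4.0549 − 161.1 = 242.242.
Rounded: 242; in hex, 0xF2.

0xF2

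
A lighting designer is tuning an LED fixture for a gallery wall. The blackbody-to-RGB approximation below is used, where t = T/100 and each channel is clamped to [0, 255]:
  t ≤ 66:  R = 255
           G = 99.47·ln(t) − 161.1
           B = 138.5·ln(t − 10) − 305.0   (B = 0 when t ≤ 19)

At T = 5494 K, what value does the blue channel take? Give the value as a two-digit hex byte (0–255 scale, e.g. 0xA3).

0xDE

t = 5494/100 = 54.94; the t ≤ 66 branch applies.
B = 138.5·ln(54.94 − 10) − 305.0 = 138.5·ln 44.94 − 305.0 = 138.5·3.8053 − 305.0 = 222.038.
Rounded: 222; in hex, 0xDE.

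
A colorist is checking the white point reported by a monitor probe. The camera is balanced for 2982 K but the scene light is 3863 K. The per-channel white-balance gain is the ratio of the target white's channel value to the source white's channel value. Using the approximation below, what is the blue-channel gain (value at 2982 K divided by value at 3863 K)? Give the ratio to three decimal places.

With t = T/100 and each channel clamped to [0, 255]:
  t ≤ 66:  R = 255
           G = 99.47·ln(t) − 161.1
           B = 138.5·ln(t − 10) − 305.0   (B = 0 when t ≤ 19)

At 3863 K (t = 38.63):
  B = 138.5·ln(38.63 − 10) − 305.0 = 138.5·ln 28.63 − 305.0 = 138.5·3.3545 − 305.0 = 159.592.
At 2982 K (t = 29.82):
  B = 138.5·ln(29.82 − 10) − 305.0 = 138.5·ln 19.82 − 305.0 = 138.5·2.9867 − 305.0 = 108.657.
Gain = 108.657 / 159.592 = 0.6808 → 0.681.

0.681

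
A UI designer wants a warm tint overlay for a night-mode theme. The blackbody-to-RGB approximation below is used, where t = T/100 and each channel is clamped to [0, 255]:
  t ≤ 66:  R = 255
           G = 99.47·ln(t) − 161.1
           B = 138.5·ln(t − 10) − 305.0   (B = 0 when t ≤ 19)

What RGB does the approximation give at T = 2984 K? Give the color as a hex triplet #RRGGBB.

t = 2984/100 = 29.84; the t ≤ 66 branch applies.
R = 255 by definition for t ≤ 66.
G = 99.47·ln 29.84 − 161.1 = 99.47·3.3958 − 161.1 = 176.685.
B = 138.5·ln(29.84 − 10) − 305.0 = 138.5·ln 19.84 − 305.0 = 138.5·2.9877 − 305.0 = 108.796.
Rounded: (255, 177, 109).
In hex: #FFB16D.

#FFB16D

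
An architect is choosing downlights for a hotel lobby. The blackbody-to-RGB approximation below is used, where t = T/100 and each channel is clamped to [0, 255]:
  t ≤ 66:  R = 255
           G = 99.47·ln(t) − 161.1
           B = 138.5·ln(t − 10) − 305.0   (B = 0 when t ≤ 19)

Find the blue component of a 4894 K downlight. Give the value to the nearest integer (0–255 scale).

t = 4894/100 = 48.94; the t ≤ 66 branch applies.
B = 138.5·ln(48.94 − 10) − 305.0 = 138.5·ln 38.94 − 305.0 = 138.5·3.6620 − 305.0 = 202.190.
Rounded: 202.

202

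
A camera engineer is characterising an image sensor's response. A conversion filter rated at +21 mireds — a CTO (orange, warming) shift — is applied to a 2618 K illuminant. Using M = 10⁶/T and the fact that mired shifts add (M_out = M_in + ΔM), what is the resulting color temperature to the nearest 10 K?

M_in = 10⁶/2618 = 381.97 mireds.
M_out = 381.97 + (+21) = 402.97 mireds.
T_out = 10⁶/402.97 = 2481.6 K → 2480 K.

2480 K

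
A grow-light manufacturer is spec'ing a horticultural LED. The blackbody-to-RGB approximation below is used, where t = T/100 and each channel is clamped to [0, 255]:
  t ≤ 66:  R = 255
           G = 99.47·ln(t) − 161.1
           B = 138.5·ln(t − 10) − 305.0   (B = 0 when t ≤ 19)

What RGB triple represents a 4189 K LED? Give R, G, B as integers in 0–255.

R=255, G=210, B=175

t = 4189/100 = 41.89; the t ≤ 66 branch applies.
R = 255 by definition for t ≤ 66.
G = 99.47·ln 41.89 − 161.1 = 99.47·3.7350 − 161.1 = 210.425.
B = 138.5·ln(41.89 − 10) − 305.0 = 138.5·ln 31.89 − 305.0 = 138.5·3.4623 − 305.0 = 174.528.
Rounded: (255, 210, 175).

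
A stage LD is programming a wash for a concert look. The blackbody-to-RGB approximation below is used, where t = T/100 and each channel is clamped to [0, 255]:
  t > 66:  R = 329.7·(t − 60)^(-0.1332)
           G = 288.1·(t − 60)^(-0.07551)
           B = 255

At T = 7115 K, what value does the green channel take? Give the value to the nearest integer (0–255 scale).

240

t = 7115/100 = 71.15; the t > 66 branch applies.
G = 288.1·(71.15 − 60)^(-0.07551) = 288.1·11.15^(-0.07551) = 288.1·0.83353 = 240.139.
Rounded: 240.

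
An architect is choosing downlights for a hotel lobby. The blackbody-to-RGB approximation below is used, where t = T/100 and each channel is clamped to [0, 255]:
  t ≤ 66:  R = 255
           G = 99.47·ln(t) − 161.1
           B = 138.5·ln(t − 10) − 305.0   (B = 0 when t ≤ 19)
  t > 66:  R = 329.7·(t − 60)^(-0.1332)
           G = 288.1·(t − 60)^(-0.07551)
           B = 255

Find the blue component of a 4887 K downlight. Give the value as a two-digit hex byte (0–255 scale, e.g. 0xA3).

t = 4887/100 = 48.87; the t ≤ 66 branch applies.
B = 138.5·ln(48.87 − 10) − 305.0 = 138.5·ln 38.87 − 305.0 = 138.5·3.6602 − 305.0 = 201.941.
Rounded: 202; in hex, 0xCA.

0xCA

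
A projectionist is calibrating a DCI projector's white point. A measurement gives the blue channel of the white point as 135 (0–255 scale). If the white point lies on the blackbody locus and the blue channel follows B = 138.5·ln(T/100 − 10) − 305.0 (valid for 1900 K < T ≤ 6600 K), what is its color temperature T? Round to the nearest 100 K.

ln(t − 10) = (135 + 305.0) / 138.5 = 3.1769.
t − 10 = e^3.1769 = 23.972, so t = 33.972.
T = 100·t = 3397 K → 3400 K to the nearest 100 K.

3400 K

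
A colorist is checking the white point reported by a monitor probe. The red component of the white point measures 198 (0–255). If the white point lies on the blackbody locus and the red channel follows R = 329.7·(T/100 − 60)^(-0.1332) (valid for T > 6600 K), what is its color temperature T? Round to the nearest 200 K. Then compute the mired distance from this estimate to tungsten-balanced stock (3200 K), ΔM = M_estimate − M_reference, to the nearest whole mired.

-218 mireds

(t − 60)^(-0.1332) = 198/329.7 = 0.60055.
t − 60 = 0.60055^(1/-0.1332) = 0.60055^(-7.508) = 45.980, so t = 105.980.
T = 100·t = 10598 K → 10600 K to the nearest 200 K.
M_estimate = 10⁶/10600 = 94.34; M_reference = 10⁶/3200 = 312.50.
ΔM = 94.34 − 312.50 = -218.16 → -218 mireds.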